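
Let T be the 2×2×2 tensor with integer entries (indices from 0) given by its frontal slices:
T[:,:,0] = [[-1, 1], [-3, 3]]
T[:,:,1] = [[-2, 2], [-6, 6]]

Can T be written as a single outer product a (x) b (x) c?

If T = a (x) b (x) c then every fibre of T is a multiple of the corresponding factor, so read the factors off the fibres through the nonzero entry T[0,0,0] = -1.
The mode-1 fibre T[:,0,0] = [-1, -3] gives a = [1, 3] (primitive direction); the mode-2 fibre T[0,:,0] = [-1, 1] gives b = [1, -1]; then c[k] = T[0,0,k] / (a[0]·b[0]) = [-1, -2] / 1 = [-1, -2].
Expanding [1, 3] (x) [1, -1] (x) [-1, -2] reproduces all 8 entries of T, so T = [1, 3] (x) [1, -1] (x) [-1, -2] and rank(T) ≤ 1.
Equivalently every frontal slice T[:,:,k] is c[k] times the rank-1 matrix [1, 3] (x) [1, -1]. So T has rank 1 (it is nonzero).

Yes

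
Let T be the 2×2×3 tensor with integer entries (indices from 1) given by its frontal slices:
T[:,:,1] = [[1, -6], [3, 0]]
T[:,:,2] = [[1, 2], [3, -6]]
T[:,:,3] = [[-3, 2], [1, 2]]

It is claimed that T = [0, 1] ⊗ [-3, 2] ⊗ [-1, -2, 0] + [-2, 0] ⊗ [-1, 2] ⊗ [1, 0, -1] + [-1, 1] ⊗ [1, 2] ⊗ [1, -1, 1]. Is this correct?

Reconstruct entry (2,1,1) from the claimed factors: Σₗ aₗ[2]bₗ[1]cₗ[1] = (1)·(-3)·(-1) + (0)·(-1)·(1) + (1)·(1)·(1) = 4, but T[2,1,1] = 3. The claim is false.

No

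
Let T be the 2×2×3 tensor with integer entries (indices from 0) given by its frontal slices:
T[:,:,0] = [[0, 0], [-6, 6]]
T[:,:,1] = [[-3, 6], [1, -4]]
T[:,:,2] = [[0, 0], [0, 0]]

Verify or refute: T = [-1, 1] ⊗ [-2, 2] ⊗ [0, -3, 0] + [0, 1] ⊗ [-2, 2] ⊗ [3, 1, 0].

Reconstruct entry (0,0,1) from the claimed factors: Σₗ aₗ[0]bₗ[0]cₗ[1] = (-1)·(-2)·(-3) + (0)·(-2)·(1) = -6, but T[0,0,1] = -3. The claim is false.

No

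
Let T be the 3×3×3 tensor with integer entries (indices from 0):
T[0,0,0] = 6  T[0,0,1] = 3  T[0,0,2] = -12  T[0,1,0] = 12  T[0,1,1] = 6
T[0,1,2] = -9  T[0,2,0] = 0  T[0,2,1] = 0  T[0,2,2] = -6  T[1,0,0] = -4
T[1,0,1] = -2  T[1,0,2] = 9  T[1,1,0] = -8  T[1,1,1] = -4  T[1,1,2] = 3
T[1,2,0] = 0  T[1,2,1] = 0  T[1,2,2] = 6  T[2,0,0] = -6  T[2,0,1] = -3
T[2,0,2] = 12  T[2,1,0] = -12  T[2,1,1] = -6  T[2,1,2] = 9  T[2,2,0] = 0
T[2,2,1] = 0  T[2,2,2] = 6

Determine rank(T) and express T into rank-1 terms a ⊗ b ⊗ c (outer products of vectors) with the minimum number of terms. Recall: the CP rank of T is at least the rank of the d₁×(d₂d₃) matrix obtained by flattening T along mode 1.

Lower bound: in the mode-3 unfolding of T (rows indexed by k, columns by (i,j)) the 2×2 minor on rows k ∈ {0, 2}, columns (i,j) ∈ {(0,0), (0,1)} is det [[6, 12], [-12, -9]] = 90 ≠ 0, so that unfolding has rank ≥ 2 and hence rank(T) ≥ 2 (CP rank is at least every unfolding rank, though it can be larger).
Upper bound: with S_k = T[:,:,k], the two rank-1 terms a₁b₁ᵀ, a₂b₂ᵀ are the rank-1 members of the pencil x·S₀ + y·S₂.
The 2×2 minor of x·S₀ + y·S₂ on rows {0,1}, columns {0,1} is −30·xy + 45·y² = (-15)·(2·x − 3·y)(y), vanishing at (x:y) = (3:2) and (1:0).
M₁ = 3·S₀ + 2·S₂ = [[-6, 18, -12], [6, -18, 12], [6, -18, 12]] = (-6)·[1, -1, -1][1, -3, 2]ᵀ and M₂ = S₀ = [[6, 12, 0], [-4, -8, 0], [-6, -12, 0]] = 2·[3, -2, -3][1, 2, 0]ᵀ, so take a₁ = [1, -1, -1], b₁ = [1, -3, 2], a₂ = [3, -2, -3], b₂ = [1, 2, 0].
Each slice is an integer combination of E₁ = a₁b₁ᵀ and E₂ = a₂b₂ᵀ: S₀ = 2·E₂, S₁ = E₂, S₂ = −3·E₁ − 3·E₂; reading off coefficients, c₁ = [0, 0, -3] and c₂ = [2, 1, -3].
Hence T = [1, -1, -1] ⊗ [1, -3, 2] ⊗ [0, 0, -3] + [3, -2, -3] ⊗ [1, 2, 0] ⊗ [2, 1, -3], so rank(T) ≤ 2.
These bounds meet, so rank(T) = 2.

rank(T) = 2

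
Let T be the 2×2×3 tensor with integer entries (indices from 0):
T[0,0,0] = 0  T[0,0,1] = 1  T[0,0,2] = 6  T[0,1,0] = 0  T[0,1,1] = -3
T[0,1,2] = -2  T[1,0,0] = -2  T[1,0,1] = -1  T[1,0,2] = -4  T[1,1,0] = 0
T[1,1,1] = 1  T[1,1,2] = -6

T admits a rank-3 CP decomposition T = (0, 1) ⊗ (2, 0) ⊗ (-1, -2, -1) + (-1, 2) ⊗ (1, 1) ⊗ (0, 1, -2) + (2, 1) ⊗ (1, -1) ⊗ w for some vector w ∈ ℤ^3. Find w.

Subtract the known terms from T to get the rank-1 residual R = (2, 1) ⊗ (1, -1) ⊗ w, so R[i,j,k] = a[i]·b[j]·w[k]. Pick indices with nonzero a[0]·b[0] = (2)·(1) = 2. Only the fibre through (0,0,·) is needed: R[0,0,:] = T[0,0,:] − Σₗ aₗ[0]bₗ[0]cₗ = [0, 1, 6] − (0)·(2)·(-1, -2, -1) − (-1)·(1)·(0, 1, -2) = [0, 2, 4]. Then w[k] = R[0,0,k] / 2 for each k, giving w = [0, 2, 4] / 2 = (0, 1, 2).

w = (0, 1, 2)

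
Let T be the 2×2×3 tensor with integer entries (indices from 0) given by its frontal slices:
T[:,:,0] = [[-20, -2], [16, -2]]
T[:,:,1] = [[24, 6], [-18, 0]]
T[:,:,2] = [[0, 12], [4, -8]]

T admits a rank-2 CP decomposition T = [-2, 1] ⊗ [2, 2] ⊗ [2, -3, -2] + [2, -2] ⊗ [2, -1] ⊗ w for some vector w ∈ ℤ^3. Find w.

w = [-3, 3, -2]

Subtract the known terms from T to get the rank-1 residual R = [2, -2] ⊗ [2, -1] ⊗ w, so R[i,j,k] = a[i]·b[j]·w[k]. Pick indices with nonzero a[0]·b[0] = (2)·(2) = 4. Only the fibre through (0,0,·) is needed: R[0,0,:] = T[0,0,:] − Σₗ aₗ[0]bₗ[0]cₗ = [-20, 24, 0] − (-2)·(2)·[2, -3, -2] = [-12, 12, -8]. Then w[k] = R[0,0,k] / 4 for each k, giving w = [-12, 12, -8] / 4 = [-3, 3, -2].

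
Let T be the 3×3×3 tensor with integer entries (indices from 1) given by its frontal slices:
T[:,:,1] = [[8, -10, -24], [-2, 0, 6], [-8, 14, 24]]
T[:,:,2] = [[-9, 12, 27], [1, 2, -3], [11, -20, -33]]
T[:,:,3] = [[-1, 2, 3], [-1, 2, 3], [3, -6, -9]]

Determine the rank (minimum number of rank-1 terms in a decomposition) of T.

2

Lower bound: the mode-3 unfolding of T (rows indexed by k, columns by (i,j) = (1,1), (1,2), (1,3), (2,1), (2,2), (2,3), (3,1), (3,2), (3,3)) is [[8, -10, -24, -2, 0, 6, -8, 14, 24], [-9, 12, 27, 1, 2, -3, 11, -20, -33], [-1, 2, 3, -1, 2, 3, 3, -6, -9]].
There the 2×2 minor on rows k ∈ {1, 2}, columns (i,j) ∈ {(1,1), (1,2)} is det [[8, -10], [-9, 12]] = 6 ≠ 0, so this unfolding has rank ≥ 2; CP rank is at least every unfolding rank, so rank(T) ≥ 2. (This is only a lower bound: in general the CP rank may exceed every unfolding rank, so we still need to exhibit 2 rank-1 terms summing to T.)
Upper bound — finding two terms. Write S_k = T[:,:,k] for the frontal slices: S₁ = [[8, -10, -24], [-2, 0, 6], [-8, 14, 24]], S₂ = [[-9, 12, 27], [1, 2, -3], [11, -20, -33]], S₃ = [[-1, 2, 3], [-1, 2, 3], [3, -6, -9]].
If T = a₁ ⊗ b₁ ⊗ c₁ + a₂ ⊗ b₂ ⊗ c₂ then each S_k = c₁[k]·a₁b₁ᵀ + c₂[k]·a₂b₂ᵀ. S₁ and S₂ are linearly independent, so a₁b₁ᵀ and a₂b₂ᵀ must span the same plane of matrices: they are the rank-1 matrices of the form x·S₁ + y·S₂.
The 2×2 minor of x·S₁ + y·S₂ on rows {1,2}, columns {1,2} is −20·x² + 50·xy − 30·y² = (-10)·(2·x − 3·y)(x − y), vanishing at (x:y) = (3:2) and (1:1).
M₁ = 3·S₁ + 2·S₂ = [[6, -6, -18], [-4, 4, 12], [-2, 2, 6]] = 2·(3, -2, -1)(1, -1, -3)ᵀ and M₂ = S₁ + S₂ = [[-1, 2, 3], [-1, 2, 3], [3, -6, -9]] = −(1, 1, -3)(1, -2, -3)ᵀ, so take a₁ = (3, -2, -1), b₁ = (1, -1, -3), a₂ = (1, 1, -3), b₂ = (1, -2, -3).
Each slice is an integer combination of E₁ = a₁b₁ᵀ and E₂ = a₂b₂ᵀ: S₁ = 2·E₁ + 2·E₂, S₂ = −2·E₁ − 3·E₂, S₃ = −E₂; reading off coefficients, c₁ = (2, -2, 0) and c₂ = (2, -3, -1).
Hence T = (3, -2, -1) ⊗ (1, -1, -3) ⊗ (2, -2, 0) + (1, 1, -3) ⊗ (1, -2, -3) ⊗ (2, -3, -1), so rank(T) ≤ 2.
These bounds meet, so rank(T) = 2.
Check entry T[3,2,1] = 14: (-1)·(-1)·(2) + (-3)·(-2)·(2) = 14.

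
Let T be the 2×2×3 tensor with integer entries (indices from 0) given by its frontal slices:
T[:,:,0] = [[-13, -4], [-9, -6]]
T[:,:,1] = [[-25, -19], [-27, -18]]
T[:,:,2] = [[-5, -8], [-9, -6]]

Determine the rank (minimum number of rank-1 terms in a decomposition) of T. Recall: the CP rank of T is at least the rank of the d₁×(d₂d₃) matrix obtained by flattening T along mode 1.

2

Lower bound: in the mode-3 unfolding of T (rows indexed by k, columns by (i,j)) the 2×2 minor on rows k ∈ {0, 1}, columns (i,j) ∈ {(0,0), (0,1)} is det [[-13, -4], [-25, -19]] = 147 ≠ 0, so that unfolding has rank ≥ 2 and hence rank(T) ≥ 2 (CP rank is at least every unfolding rank, though it can be larger).
Upper bound: with S_k = T[:,:,k], the two rank-1 terms a₁b₁ᵀ, a₂b₂ᵀ are the rank-1 members of the pencil x·S₀ + y·S₁.
det(x·S₀ + y·S₁) is 42·x² + 105·xy − 63·y² = 21·(x + 3·y)(2·x − y), vanishing at (x:y) = (3:-1) and (1:2).
M₁ = 3·S₀ − S₁ = [[-14, 7], [0, 0]] = (-7)·[1, 0][2, -1]ᵀ and M₂ = S₀ + 2·S₁ = [[-63, -42], [-63, -42]] = (-21)·[1, 1][3, 2]ᵀ, so take a₁ = [1, 0], b₁ = [2, -1], a₂ = [1, 1], b₂ = [3, 2].
Each slice is an integer combination of E₁ = a₁b₁ᵀ and E₂ = a₂b₂ᵀ: S₀ = −2·E₁ − 3·E₂, S₁ = E₁ − 9·E₂, S₂ = 2·E₁ − 3·E₂; reading off coefficients, c₁ = [-2, 1, 2] and c₂ = [-3, -9, -3].
Hence T = [1, 0] ∘ [2, -1] ∘ [-2, 1, 2] + [1, 1] ∘ [3, 2] ∘ [-3, -9, -3], so rank(T) ≤ 2.
These bounds meet, so rank(T) = 2.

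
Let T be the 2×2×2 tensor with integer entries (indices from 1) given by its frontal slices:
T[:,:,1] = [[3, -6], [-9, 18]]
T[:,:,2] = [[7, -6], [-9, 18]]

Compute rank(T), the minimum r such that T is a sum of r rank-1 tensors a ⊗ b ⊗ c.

Lower bound: in the mode-3 unfolding of T (rows indexed by k, columns by (i,j)) the 2×2 minor on rows k ∈ {1, 2}, columns (i,j) ∈ {(1,1), (1,2)} is det [[3, -6], [7, -6]] = 24 ≠ 0, so that unfolding has rank ≥ 2 and hence rank(T) ≥ 2 (CP rank is at least every unfolding rank, though it can be larger).
Upper bound: with S_k = T[:,:,k], the two rank-1 terms a₁b₁ᵀ, a₂b₂ᵀ are the rank-1 members of the pencil x·S₁ + y·S₂.
det(x·S₁ + y·S₂) is 72·xy + 72·y² = 72·(y)(x + y), vanishing at (x:y) = (1:0) and (1:-1).
M₁ = S₁ = [[3, -6], [-9, 18]] = 3·(1, -3)(1, -2)ᵀ and M₂ = S₁ − S₂ = [[-4, 0], [0, 0]] = (-4)·(1, 0)(1, 0)ᵀ, so take a₁ = (1, -3), b₁ = (1, -2), a₂ = (1, 0), b₂ = (1, 0).
Each slice is an integer combination of E₁ = a₁b₁ᵀ and E₂ = a₂b₂ᵀ: S₁ = 3·E₁, S₂ = 3·E₁ + 4·E₂; reading off coefficients, c₁ = (3, 3) and c₂ = (0, 4).
Hence T = (1, -3) ⊗ (1, -2) ⊗ (3, 3) + (1, 0) ⊗ (1, 0) ⊗ (0, 4), so rank(T) ≤ 2.
These bounds meet, so rank(T) = 2.

2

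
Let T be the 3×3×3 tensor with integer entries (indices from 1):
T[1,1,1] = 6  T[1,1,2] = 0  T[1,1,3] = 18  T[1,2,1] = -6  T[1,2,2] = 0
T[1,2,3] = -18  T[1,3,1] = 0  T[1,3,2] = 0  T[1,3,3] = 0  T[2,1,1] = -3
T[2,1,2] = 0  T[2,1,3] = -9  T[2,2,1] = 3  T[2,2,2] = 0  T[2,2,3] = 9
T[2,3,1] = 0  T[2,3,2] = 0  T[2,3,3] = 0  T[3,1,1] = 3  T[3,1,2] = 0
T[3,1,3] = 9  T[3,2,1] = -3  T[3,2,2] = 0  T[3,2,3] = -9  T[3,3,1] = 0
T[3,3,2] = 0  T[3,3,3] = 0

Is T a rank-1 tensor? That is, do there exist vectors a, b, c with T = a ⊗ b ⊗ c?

Yes

If T = a ⊗ b ⊗ c then every fibre of T is a multiple of the corresponding factor, so read the factors off the fibres through the nonzero entry T[1,1,1] = 6.
The mode-1 fibre T[:,1,1] = [6, -3, 3] gives a = [2, -1, 1] (primitive direction); the mode-2 fibre T[1,:,1] = [6, -6, 0] gives b = [1, -1, 0]; then c[k] = T[1,1,k] / (a[1]·b[1]) = [6, 0, 18] / 2 = [3, 0, 9].
Expanding [2, -1, 1] ⊗ [1, -1, 0] ⊗ [3, 0, 9] reproduces all 27 entries of T, so T = [2, -1, 1] ⊗ [1, -1, 0] ⊗ [3, 0, 9] and rank(T) ≤ 1.
Equivalently every frontal slice T[:,:,k] is c[k] times the rank-1 matrix [2, -1, 1] ⊗ [1, -1, 0]. So T has rank 1 (it is nonzero).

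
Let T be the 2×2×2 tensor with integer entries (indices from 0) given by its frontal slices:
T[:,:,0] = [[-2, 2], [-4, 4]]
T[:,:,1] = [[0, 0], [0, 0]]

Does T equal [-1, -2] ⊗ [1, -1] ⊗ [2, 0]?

Yes

Reconstruct entrywise from the claimed factors. For example, T[1,1,0] = 4 and Σₗ aₗ[1]bₗ[1]cₗ[0] = (-2)·(-1)·(2) = 4; checking all 8 entries, every one matches. The claim holds.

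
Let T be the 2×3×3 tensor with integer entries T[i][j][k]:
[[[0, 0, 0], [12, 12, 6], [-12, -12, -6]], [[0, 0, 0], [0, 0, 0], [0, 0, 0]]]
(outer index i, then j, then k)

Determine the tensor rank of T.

Lower bound: T ≠ 0 (e.g. T[0,1,0] = 12), so rank(T) ≥ 1.
Upper bound: if T = a (x) b (x) c then every fibre of T is a multiple of the corresponding factor, so read the factors off the fibres through the nonzero entry T[0,1,0] = 12.
The mode-1 fibre T[:,1,0] = [12, 0] gives a = [1, 0] (primitive direction); the mode-2 fibre T[0,:,0] = [0, 12, -12] gives b = [0, 1, -1]; then c[k] = T[0,1,k] / (a[0]·b[1]) = [12, 12, 6] / 1 = [12, 12, 6].
Expanding [1, 0] (x) [0, 1, -1] (x) [12, 12, 6] reproduces all 18 entries of T, so T = [1, 0] (x) [0, 1, -1] (x) [12, 12, 6] and rank(T) ≤ 1.
These bounds meet, so rank(T) = 1.

1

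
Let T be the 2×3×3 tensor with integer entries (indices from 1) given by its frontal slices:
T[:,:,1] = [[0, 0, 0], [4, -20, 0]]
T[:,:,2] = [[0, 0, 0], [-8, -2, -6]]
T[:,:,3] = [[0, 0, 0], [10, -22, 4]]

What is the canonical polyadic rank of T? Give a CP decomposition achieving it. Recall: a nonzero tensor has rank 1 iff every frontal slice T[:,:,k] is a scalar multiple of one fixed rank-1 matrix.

rank(T) = 2

Lower bound: the mode-3 unfolding of T (rows indexed by k, columns by (i,j) = (1,1), (1,2), (1,3), (2,1), (2,2), (2,3)) is [[0, 0, 0, 4, -20, 0], [0, 0, 0, -8, -2, -6], [0, 0, 0, 10, -22, 4]].
There the 2×2 minor on rows k ∈ {1, 2}, columns (i,j) ∈ {(2,1), (2,2)} is det [[4, -20], [-8, -2]] = -168 ≠ 0, so this unfolding has rank ≥ 2; CP rank is at least every unfolding rank, so rank(T) ≥ 2. (Flattening ranks never certify an upper bound on CP rank; for that we must actually write T with 2 rank-1 terms.)
Upper bound — finding two terms. Every mode-1 slice of T is a multiple of one matrix: T[i,:,:] = a[i]·M with a = (0, 1) and M = [[4, -8, 10], [-20, -2, -22], [0, -6, 4]] (rows indexed by j, columns by k). So it suffices to write M as a sum of two rank-1 matrices.
The rows of M satisfy (row 2) = −5·(row 1) + 7·(row 3), so splitting by rows, M = (1, -5, 0)(4, -8, 10)ᵀ + (0, 7, 1)(0, -6, 4)ᵀ.
Hence T = (0, 1) ⊗ (1, -5, 0) ⊗ (4, -8, 10) + (0, 1) ⊗ (0, 7, 1) ⊗ (0, -6, 4), so rank(T) ≤ 2.
These bounds meet, so rank(T) = 2.
Check entry T[2,2,3] = -22: (1)·(-5)·(10) + (1)·(7)·(4) = -22.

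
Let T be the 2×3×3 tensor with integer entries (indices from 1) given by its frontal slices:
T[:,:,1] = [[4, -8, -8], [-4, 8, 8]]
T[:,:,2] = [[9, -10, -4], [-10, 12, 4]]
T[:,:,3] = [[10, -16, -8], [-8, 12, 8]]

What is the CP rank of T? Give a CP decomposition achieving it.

rank(T) = 3

Lower bound: the mode-2 unfolding of T (rows indexed by j, columns by (i,k) = (1,1), (1,2), (1,3), (2,1), (2,2), (2,3)) is [[4, 9, 10, -4, -10, -8], [-8, -10, -16, 8, 12, 12], [-8, -4, -8, 8, 4, 8]].
There the 3×3 minor on rows j ∈ {1, 2, 3}, columns (i,k) ∈ {(1,1), (1,2), (1,3)} is det [[4, 9, 10], [-8, -10, -16], [-8, -4, -8]] = 160 ≠ 0, so this unfolding has rank ≥ 3; CP rank is at least every unfolding rank, so rank(T) ≥ 3. (Flattening ranks never certify an upper bound on CP rank; for that we must actually write T with 3 rank-1 terms.)
Upper bound: T is a sum of 3 rank-1 terms, T = (1, -1) ∘ (1, -2, -2) ∘ (4, 2, 4) + (1, -1) ∘ (1, -1, 0) ∘ (0, 8, 4) + (1, 0) ∘ (1, -2, 0) ∘ (0, -1, 2) (written with every a and b primitive with positive leading entry and the scale carried by c; CP decompositions are not unique, and this one is verified by expanding entrywise), so rank(T) ≤ 3.
These bounds meet, so rank(T) = 3.
Check entry T[2,2,1] = 8: (-1)·(-2)·(4) + (-1)·(-1)·(0) + (0)·(-2)·(0) = 8.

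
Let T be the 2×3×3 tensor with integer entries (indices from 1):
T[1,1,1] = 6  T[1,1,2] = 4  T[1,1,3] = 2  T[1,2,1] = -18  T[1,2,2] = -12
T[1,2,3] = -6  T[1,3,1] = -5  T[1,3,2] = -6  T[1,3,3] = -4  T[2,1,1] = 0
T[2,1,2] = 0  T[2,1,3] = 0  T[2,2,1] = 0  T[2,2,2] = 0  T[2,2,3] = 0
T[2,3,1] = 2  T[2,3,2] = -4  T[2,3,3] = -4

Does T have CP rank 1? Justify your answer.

The mode-2 unfolding of T (rows indexed by j, columns by (i,k) = (1,1), (1,2), (1,3), (2,1), (2,2), (2,3)) is [[6, 4, 2, 0, 0, 0], [-18, -12, -6, 0, 0, 0], [-5, -6, -4, 2, -4, -4]].
There the 2×2 minor on rows j ∈ {1, 3}, columns (i,k) ∈ {(1,1), (1,2)} is det [[6, 4], [-5, -6]] = -16 ≠ 0, so this unfolding has rank ≥ 2; CP rank is at least every unfolding rank, so rank(T) ≥ 2.
In particular rank(T) ≥ 2 > 1, so T is not rank-1.

No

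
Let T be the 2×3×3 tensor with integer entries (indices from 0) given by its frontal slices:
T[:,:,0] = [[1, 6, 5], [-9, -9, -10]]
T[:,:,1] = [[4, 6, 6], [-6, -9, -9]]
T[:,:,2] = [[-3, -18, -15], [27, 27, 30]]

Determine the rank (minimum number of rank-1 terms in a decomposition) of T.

2

Lower bound: the mode-2 unfolding of T (rows indexed by j, columns by (i,k) = (0,0), (0,1), (0,2), (1,0), (1,1), (1,2)) is [[1, 4, -3, -9, -6, 27], [6, 6, -18, -9, -9, 27], [5, 6, -15, -10, -9, 30]].
There the 2×2 minor on rows j ∈ {0, 1}, columns (i,k) ∈ {(0,0), (0,1)} is det [[1, 4], [6, 6]] = -18 ≠ 0, so this unfolding has rank ≥ 2; CP rank is at least every unfolding rank, so rank(T) ≥ 2. (Unfolding ranks only ever bound the CP rank from below — rank(T) can be strictly larger than all of them — so the matching upper bound has to come from an explicit 2-term decomposition.)
Upper bound — finding two terms. Write S_k = T[:,:,k] for the frontal slices: S₀ = [[1, 6, 5], [-9, -9, -10]], S₁ = [[4, 6, 6], [-6, -9, -9]], S₂ = [[-3, -18, -15], [27, 27, 30]].
If T = a₁ ⊗ b₁ ⊗ c₁ + a₂ ⊗ b₂ ⊗ c₂ then each S_k = c₁[k]·a₁b₁ᵀ + c₂[k]·a₂b₂ᵀ. S₀ and S₁ are linearly independent, so a₁b₁ᵀ and a₂b₂ᵀ must span the same plane of matrices: they are the rank-1 matrices of the form x·S₀ + y·S₁.
The 2×2 minor of x·S₀ + y·S₁ on rows {0,1}, columns {0,1} is 45·x² + 45·xy = 45·(x + y)(x), vanishing at (x:y) = (1:-1) and (0:1).
M₁ = S₀ − S₁ = [[-3, 0, -1], [-3, 0, -1]] = −[1, 1][3, 0, 1]ᵀ and M₂ = S₁ = [[4, 6, 6], [-6, -9, -9]] = [2, -3][2, 3, 3]ᵀ, so take a₁ = [1, 1], b₁ = [3, 0, 1], a₂ = [2, -3], b₂ = [2, 3, 3].
Each slice is an integer combination of E₁ = a₁b₁ᵀ and E₂ = a₂b₂ᵀ: S₀ = −E₁ + E₂, S₁ = E₂, S₂ = 3·E₁ − 3·E₂; reading off coefficients, c₁ = [-1, 0, 3] and c₂ = [1, 1, -3].
Hence T = [1, 1] ⊗ [3, 0, 1] ⊗ [-1, 0, 3] + [2, -3] ⊗ [2, 3, 3] ⊗ [1, 1, -3], so rank(T) ≤ 2.
These bounds meet, so rank(T) = 2.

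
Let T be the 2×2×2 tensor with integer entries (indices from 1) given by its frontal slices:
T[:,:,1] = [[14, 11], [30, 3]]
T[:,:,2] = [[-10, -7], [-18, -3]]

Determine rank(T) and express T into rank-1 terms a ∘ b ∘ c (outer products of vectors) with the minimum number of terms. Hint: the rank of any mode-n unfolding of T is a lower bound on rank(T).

rank(T) = 2

Lower bound: in the mode-1 unfolding of T (rows indexed by i, columns by (j,k)) the 2×2 minor on rows i ∈ {1, 2}, columns (j,k) ∈ {(1,1), (1,2)} is det [[14, -10], [30, -18]] = 48 ≠ 0, so that unfolding has rank ≥ 2 and hence rank(T) ≥ 2 (CP rank is at least every unfolding rank, though it can be larger).
Upper bound: with S_k = T[:,:,k], the two rank-1 terms a₁b₁ᵀ, a₂b₂ᵀ are the rank-1 members of the pencil x·S₁ + y·S₂.
det(x·S₁ + y·S₂) is −288·x² + 336·xy − 96·y² = (-48)·(3·x − 2·y)(2·x − y), vanishing at (x:y) = (2:3) and (1:2).
M₁ = 2·S₁ + 3·S₂ = [[-2, 1], [6, -3]] = −[1, -3][2, -1]ᵀ and M₂ = S₁ + 2·S₂ = [[-6, -3], [-6, -3]] = (-3)·[1, 1][2, 1]ᵀ, so take a₁ = [1, -3], b₁ = [2, -1], a₂ = [1, 1], b₂ = [2, 1].
Each slice is an integer combination of E₁ = a₁b₁ᵀ and E₂ = a₂b₂ᵀ: S₁ = −2·E₁ + 9·E₂, S₂ = E₁ − 6·E₂; reading off coefficients, c₁ = [-2, 1] and c₂ = [9, -6].
Hence T = [1, -3] ∘ [2, -1] ∘ [-2, 1] + [1, 1] ∘ [2, 1] ∘ [9, -6], so rank(T) ≤ 2.
These bounds meet, so rank(T) = 2.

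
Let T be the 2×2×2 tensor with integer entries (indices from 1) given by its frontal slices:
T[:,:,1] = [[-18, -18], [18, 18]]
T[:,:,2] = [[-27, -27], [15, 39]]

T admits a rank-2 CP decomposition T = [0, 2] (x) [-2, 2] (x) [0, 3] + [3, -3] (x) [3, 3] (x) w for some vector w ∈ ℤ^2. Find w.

w = [-2, -3]

Subtract the known terms from T to get the rank-1 residual R = [3, -3] (x) [3, 3] (x) w, so R[i,j,k] = a[i]·b[j]·w[k]. Pick indices with nonzero a[1]·b[1] = (3)·(3) = 9. Only the fibre through (1,1,·) is needed: R[1,1,:] = T[1,1,:] − Σₗ aₗ[1]bₗ[1]cₗ = [-18, -27] − (0)·(-2)·[0, 3] = [-18, -27]. Then w[k] = R[1,1,k] / 9 for each k, giving w = [-18, -27] / 9 = [-2, -3].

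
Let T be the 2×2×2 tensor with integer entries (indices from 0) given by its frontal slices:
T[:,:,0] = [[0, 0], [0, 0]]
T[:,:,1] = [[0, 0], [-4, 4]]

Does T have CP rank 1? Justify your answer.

If T = a ∘ b ∘ c then every fibre of T is a multiple of the corresponding factor, so read the factors off the fibres through the nonzero entry T[1,0,1] = -4.
The mode-1 fibre T[:,0,1] = [0, -4] gives a = [0, 1] (primitive direction); the mode-2 fibre T[1,:,1] = [-4, 4] gives b = [1, -1]; then c[k] = T[1,0,k] / (a[1]·b[0]) = [0, -4] / 1 = [0, -4].
Expanding [0, 1] ∘ [1, -1] ∘ [0, -4] reproduces all 8 entries of T, so T = [0, 1] ∘ [1, -1] ∘ [0, -4] and rank(T) ≤ 1.
Equivalently every frontal slice T[:,:,k] is c[k] times the rank-1 matrix [0, 1] ∘ [1, -1]. So T has rank 1 (it is nonzero).

Yes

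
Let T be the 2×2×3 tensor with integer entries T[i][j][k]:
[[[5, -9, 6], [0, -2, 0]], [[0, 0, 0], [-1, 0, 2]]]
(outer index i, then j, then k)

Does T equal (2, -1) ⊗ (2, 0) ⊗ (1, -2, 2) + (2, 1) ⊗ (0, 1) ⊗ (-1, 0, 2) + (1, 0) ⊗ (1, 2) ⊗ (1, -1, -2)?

Reconstruct entry (1,0,0) from the claimed factors: Σₗ aₗ[1]bₗ[0]cₗ[0] = (-1)·(2)·(1) + (1)·(0)·(-1) + (0)·(1)·(1) = -2, but T[1,0,0] = 0. The claim is false.

No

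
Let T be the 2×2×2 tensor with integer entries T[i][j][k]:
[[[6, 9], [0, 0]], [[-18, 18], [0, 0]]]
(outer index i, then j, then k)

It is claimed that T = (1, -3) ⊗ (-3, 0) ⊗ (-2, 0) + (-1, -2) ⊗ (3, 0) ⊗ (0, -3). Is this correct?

Yes

Reconstruct entrywise from the claimed factors. For example, T[1,1,1] = 0 and Σₗ aₗ[1]bₗ[1]cₗ[1] = (-3)·(0)·(0) + (-2)·(0)·(-3) = 0; checking all 8 entries, every one matches. The claim holds.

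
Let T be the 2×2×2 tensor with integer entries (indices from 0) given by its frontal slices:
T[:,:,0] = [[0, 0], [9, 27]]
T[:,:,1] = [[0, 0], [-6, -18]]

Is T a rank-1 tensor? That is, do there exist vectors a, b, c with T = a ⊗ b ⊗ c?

The mode-1 fibre T[:,0,0] = [0, 9] gives a = [0, 1] (primitive direction); the mode-2 fibre T[1,:,0] = [9, 27] gives b = [1, 3]; then c[k] = T[1,0,k] / (a[1]·b[0]) = [9, -6] / 1 = [9, -6].
Expanding [0, 1] ⊗ [1, 3] ⊗ [9, -6] reproduces all 8 entries of T, so T = [0, 1] ⊗ [1, 3] ⊗ [9, -6] and rank(T) ≤ 1.
Equivalently every frontal slice T[:,:,k] is c[k] times the rank-1 matrix [0, 1] ⊗ [1, 3]. So T has rank 1 (it is nonzero).

Yes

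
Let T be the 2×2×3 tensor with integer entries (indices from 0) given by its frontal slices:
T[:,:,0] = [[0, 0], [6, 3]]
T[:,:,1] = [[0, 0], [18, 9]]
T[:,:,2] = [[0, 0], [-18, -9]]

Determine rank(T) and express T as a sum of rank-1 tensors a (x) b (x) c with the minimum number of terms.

Lower bound: T ≠ 0 (e.g. T[1,0,0] = 6), so rank(T) ≥ 1.
Upper bound: the mode-1 fibre T[:,0,0] = [0, 6] gives a = [0, 1] (primitive direction); the mode-2 fibre T[1,:,0] = [6, 3] gives b = [2, 1]; then c[k] = T[1,0,k] / (a[1]·b[0]) = [6, 18, -18] / 2 = [3, 9, -9].
Expanding [0, 1] (x) [2, 1] (x) [3, 9, -9] reproduces all 12 entries of T, so T = [0, 1] (x) [2, 1] (x) [3, 9, -9] and rank(T) ≤ 1.
These bounds meet, so rank(T) = 1.

rank(T) = 1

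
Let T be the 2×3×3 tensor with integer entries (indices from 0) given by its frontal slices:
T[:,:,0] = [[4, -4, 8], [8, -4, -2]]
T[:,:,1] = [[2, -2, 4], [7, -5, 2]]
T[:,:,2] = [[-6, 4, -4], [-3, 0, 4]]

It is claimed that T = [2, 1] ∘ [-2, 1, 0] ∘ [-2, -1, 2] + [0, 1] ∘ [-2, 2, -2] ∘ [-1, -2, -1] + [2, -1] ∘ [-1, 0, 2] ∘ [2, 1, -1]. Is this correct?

Reconstruct entrywise from the claimed factors. For example, T[1,2,2] = 4 and Σₗ aₗ[1]bₗ[2]cₗ[2] = (1)·(0)·(2) + (1)·(-2)·(-1) + (-1)·(2)·(-1) = 4; checking all 18 entries, every one matches. The claim holds.

Yes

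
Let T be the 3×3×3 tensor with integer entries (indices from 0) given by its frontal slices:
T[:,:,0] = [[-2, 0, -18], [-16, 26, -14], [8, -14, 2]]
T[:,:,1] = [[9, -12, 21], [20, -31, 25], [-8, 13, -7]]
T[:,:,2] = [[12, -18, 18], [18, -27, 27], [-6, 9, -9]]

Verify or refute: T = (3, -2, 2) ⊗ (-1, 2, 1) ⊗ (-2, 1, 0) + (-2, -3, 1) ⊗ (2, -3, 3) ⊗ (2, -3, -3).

Reconstruct entrywise from the claimed factors. For example, T[1,0,1] = 20 and Σₗ aₗ[1]bₗ[0]cₗ[1] = (-2)·(-1)·(1) + (-3)·(2)·(-3) = 20; checking all 27 entries, every one matches. The claim holds.

Yes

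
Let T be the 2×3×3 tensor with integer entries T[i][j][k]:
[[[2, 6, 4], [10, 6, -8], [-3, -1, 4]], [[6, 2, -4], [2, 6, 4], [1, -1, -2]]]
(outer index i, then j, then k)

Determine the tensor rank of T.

3

Lower bound: the mode-3 unfolding of T (rows indexed by k, columns by (i,j) = (0,0), (0,1), (0,2), (1,0), (1,1), (1,2)) is [[2, 10, -3, 6, 2, 1], [6, 6, -1, 2, 6, -1], [4, -8, 4, -4, 4, -2]].
There the 3×3 minor on rows k ∈ {0, 1, 2}, columns (i,j) ∈ {(0,0), (0,1), (0,2)} is det [[2, 10, -3], [6, 6, -1], [4, -8, 4]] = -32 ≠ 0, so this unfolding has rank ≥ 3; CP rank is at least every unfolding rank, so rank(T) ≥ 3. (This is only a lower bound: in general the CP rank may exceed every unfolding rank, so we still need to exhibit 3 rank-1 terms summing to T.)
Upper bound: T is a sum of 3 rank-1 terms, T = (1, -1) ⊗ (2, -2, 1) ⊗ (-1, 1, 2) + (1, 0) ⊗ (0, 2, -1) ⊗ (2, 2, -2) + (1, 1) ⊗ (1, 1, 0) ⊗ (4, 4, 0) (written with every a and b primitive with positive leading entry and the scale carried by c; CP decompositions are not unique, and this one is verified by expanding entrywise), so rank(T) ≤ 3.
These bounds meet, so rank(T) = 3.
Check entry T[0,1,0] = 10: (1)·(-2)·(-1) + (1)·(2)·(2) + (1)·(1)·(4) = 10.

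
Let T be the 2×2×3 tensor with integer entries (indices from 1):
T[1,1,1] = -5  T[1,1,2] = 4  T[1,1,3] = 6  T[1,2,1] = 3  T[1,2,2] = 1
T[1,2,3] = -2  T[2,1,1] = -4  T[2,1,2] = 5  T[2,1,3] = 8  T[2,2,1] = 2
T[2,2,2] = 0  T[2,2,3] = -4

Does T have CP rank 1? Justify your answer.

No

The mode-3 unfolding of T (rows indexed by k, columns by (i,j) = (1,1), (1,2), (2,1), (2,2)) is [[-5, 3, -4, 2], [4, 1, 5, 0], [6, -2, 8, -4]].
There the 3×3 minor on rows k ∈ {1, 2, 3}, columns (i,j) ∈ {(1,1), (1,2), (2,1)} is det [[-5, 3, -4], [4, 1, 5], [6, -2, 8]] = -40 ≠ 0, so this unfolding has rank ≥ 3; CP rank is at least every unfolding rank, so rank(T) ≥ 3.
In particular rank(T) ≥ 3 > 1, so T is not rank-1.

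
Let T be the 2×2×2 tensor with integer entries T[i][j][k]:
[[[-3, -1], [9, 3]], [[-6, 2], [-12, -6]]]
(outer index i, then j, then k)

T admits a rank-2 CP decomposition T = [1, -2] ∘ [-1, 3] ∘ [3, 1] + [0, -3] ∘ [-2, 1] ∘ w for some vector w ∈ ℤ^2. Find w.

w = [-2, 0]

Subtract the known terms from T to get the rank-1 residual R = [0, -3] ∘ [-2, 1] ∘ w, so R[i,j,k] = a[i]·b[j]·w[k]. Pick indices with nonzero a[1]·b[0] = (-3)·(-2) = 6. Only the fibre through (1,0,·) is needed: R[1,0,:] = T[1,0,:] − Σₗ aₗ[1]bₗ[0]cₗ = [-6, 2] − (-2)·(-1)·[3, 1] = [-12, 0]. Then w[k] = R[1,0,k] / 6 for each k, giving w = [-12, 0] / 6 = [-2, 0].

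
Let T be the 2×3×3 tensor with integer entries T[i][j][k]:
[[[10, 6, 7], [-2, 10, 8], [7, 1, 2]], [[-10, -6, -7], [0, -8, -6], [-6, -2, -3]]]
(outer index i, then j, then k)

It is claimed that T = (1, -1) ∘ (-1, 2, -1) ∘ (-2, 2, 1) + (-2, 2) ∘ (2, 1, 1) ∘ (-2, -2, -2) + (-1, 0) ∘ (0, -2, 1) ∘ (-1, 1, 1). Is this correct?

Reconstruct entrywise from the claimed factors. For example, T[1,0,0] = -10 and Σₗ aₗ[1]bₗ[0]cₗ[0] = (-1)·(-1)·(-2) + (2)·(2)·(-2) + (0)·(0)·(-1) = -10; checking all 18 entries, every one matches. The claim holds.

Yes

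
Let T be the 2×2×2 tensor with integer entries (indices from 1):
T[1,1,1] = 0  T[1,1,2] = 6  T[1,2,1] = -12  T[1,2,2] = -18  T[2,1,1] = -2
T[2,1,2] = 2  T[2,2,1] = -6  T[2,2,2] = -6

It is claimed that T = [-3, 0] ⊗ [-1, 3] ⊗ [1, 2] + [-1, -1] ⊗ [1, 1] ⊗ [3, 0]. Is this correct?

No

Reconstruct entry (2,1,1) from the claimed factors: Σₗ aₗ[2]bₗ[1]cₗ[1] = (0)·(-1)·(1) + (-1)·(1)·(3) = -3, but T[2,1,1] = -2. The claim is false.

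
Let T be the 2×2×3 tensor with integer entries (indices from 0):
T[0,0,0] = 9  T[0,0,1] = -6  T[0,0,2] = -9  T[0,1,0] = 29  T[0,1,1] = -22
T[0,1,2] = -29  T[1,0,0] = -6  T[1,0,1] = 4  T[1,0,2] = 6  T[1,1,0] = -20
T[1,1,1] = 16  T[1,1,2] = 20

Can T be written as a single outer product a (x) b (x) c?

The mode-2 unfolding of T (rows indexed by j, columns by (i,k) = (0,0), (0,1), (0,2), (1,0), (1,1), (1,2)) is [[9, -6, -9, -6, 4, 6], [29, -22, -29, -20, 16, 20]].
There the 2×2 minor on rows j ∈ {0, 1}, columns (i,k) ∈ {(0,0), (0,1)} is det [[9, -6], [29, -22]] = -24 ≠ 0, so this unfolding has rank ≥ 2; CP rank is at least every unfolding rank, so rank(T) ≥ 2.
In particular rank(T) ≥ 2 > 1, so T is not rank-1.

No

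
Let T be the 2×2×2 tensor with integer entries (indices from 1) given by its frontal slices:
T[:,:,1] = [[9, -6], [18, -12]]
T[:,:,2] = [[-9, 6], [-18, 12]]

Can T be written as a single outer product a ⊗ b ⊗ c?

Yes

If T = a ⊗ b ⊗ c then every fibre of T is a multiple of the corresponding factor, so read the factors off the fibres through the nonzero entry T[1,1,1] = 9.
The mode-1 fibre T[:,1,1] = [9, 18] gives a = [1, 2] (primitive direction); the mode-2 fibre T[1,:,1] = [9, -6] gives b = [3, -2]; then c[k] = T[1,1,k] / (a[1]·b[1]) = [9, -9] / 3 = [3, -3].
Expanding [1, 2] ⊗ [3, -2] ⊗ [3, -3] reproduces all 8 entries of T, so T = [1, 2] ⊗ [3, -2] ⊗ [3, -3] and rank(T) ≤ 1.
Equivalently every frontal slice T[:,:,k] is c[k] times the rank-1 matrix [1, 2] ⊗ [3, -2]. So T has rank 1 (it is nonzero).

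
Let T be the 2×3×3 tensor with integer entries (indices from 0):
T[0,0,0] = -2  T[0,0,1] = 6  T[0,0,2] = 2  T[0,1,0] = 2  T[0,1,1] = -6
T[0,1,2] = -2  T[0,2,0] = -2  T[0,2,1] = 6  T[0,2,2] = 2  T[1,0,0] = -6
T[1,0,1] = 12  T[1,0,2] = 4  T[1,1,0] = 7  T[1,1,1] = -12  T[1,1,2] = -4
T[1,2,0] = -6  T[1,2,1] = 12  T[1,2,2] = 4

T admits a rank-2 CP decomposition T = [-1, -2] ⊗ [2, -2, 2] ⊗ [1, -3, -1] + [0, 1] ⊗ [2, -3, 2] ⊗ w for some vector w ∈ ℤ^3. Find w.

w = [-1, 0, 0]

Subtract the known terms from T to get the rank-1 residual R = [0, 1] ⊗ [2, -3, 2] ⊗ w, so R[i,j,k] = a[i]·b[j]·w[k]. Pick indices with nonzero a[1]·b[0] = (1)·(2) = 2. Only the fibre through (1,0,·) is needed: R[1,0,:] = T[1,0,:] − Σₗ aₗ[1]bₗ[0]cₗ = [-6, 12, 4] − (-2)·(2)·[1, -3, -1] = [-2, 0, 0]. Then w[k] = R[1,0,k] / 2 for each k, giving w = [-2, 0, 0] / 2 = [-1, 0, 0].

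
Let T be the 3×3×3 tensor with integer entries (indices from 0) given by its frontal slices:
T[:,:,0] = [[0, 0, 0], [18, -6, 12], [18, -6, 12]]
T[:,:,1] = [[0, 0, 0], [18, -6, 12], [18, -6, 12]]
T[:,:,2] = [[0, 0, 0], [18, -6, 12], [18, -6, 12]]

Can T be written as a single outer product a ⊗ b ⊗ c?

If T = a ⊗ b ⊗ c then every fibre of T is a multiple of the corresponding factor, so read the factors off the fibres through the nonzero entry T[1,0,0] = 18.
The mode-1 fibre T[:,0,0] = [0, 18, 18] gives a = [0, 1, 1] (primitive direction); the mode-2 fibre T[1,:,0] = [18, -6, 12] gives b = [3, -1, 2]; then c[k] = T[1,0,k] / (a[1]·b[0]) = [18, 18, 18] / 3 = [6, 6, 6].
Expanding [0, 1, 1] ⊗ [3, -1, 2] ⊗ [6, 6, 6] reproduces all 27 entries of T, so T = [0, 1, 1] ⊗ [3, -1, 2] ⊗ [6, 6, 6] and rank(T) ≤ 1.
Equivalently every frontal slice T[:,:,k] is c[k] times the rank-1 matrix [0, 1, 1] ⊗ [3, -1, 2]. So T has rank 1 (it is nonzero).

Yes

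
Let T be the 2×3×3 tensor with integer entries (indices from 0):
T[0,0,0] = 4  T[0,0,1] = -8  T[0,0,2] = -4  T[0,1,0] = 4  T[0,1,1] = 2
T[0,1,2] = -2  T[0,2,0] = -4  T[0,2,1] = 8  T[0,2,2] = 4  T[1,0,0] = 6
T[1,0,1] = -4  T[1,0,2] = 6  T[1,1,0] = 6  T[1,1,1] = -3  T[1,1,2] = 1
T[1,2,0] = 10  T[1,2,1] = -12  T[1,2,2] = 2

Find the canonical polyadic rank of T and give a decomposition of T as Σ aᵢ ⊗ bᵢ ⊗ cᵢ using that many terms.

rank(T) = 3

Lower bound: the mode-2 unfolding of T (rows indexed by j, columns by (i,k) = (0,0), (0,1), (0,2), (1,0), (1,1), (1,2)) is [[4, -8, -4, 6, -4, 6], [4, 2, -2, 6, -3, 1], [-4, 8, 4, 10, -12, 2]].
There the 3×3 minor on rows j ∈ {0, 1, 2}, columns (i,k) ∈ {(0,0), (0,1), (1,0)} is det [[4, -8, 6], [4, 2, 6], [-4, 8, 10]] = 640 ≠ 0, so this unfolding has rank ≥ 3; CP rank is at least every unfolding rank, so rank(T) ≥ 3. (Flattening ranks never certify an upper bound on CP rank; for that we must actually write T with 3 rank-1 terms.)
Upper bound: T is a sum of 3 rank-1 terms, T = [0, 1] ⊗ [2, 1, 2] ⊗ [4, -4, 2] + [2, -1] ⊗ [1, 0, -1] ⊗ [2, -4, -2] + [2, 1] ⊗ [0, 1, 0] ⊗ [2, 1, -1] (one valid choice — decompositions are not unique — normalised so each a, b is primitive with positive first nonzero entry; check it by expanding all entries), so rank(T) ≤ 3.
These bounds meet, so rank(T) = 3.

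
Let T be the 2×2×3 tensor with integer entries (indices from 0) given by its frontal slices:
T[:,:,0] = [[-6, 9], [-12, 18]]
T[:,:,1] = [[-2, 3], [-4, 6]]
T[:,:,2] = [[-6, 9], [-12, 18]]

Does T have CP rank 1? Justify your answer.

If T = a ∘ b ∘ c then every fibre of T is a multiple of the corresponding factor, so read the factors off the fibres through the nonzero entry T[0,0,0] = -6.
The mode-1 fibre T[:,0,0] = [-6, -12] gives a = [1, 2] (primitive direction); the mode-2 fibre T[0,:,0] = [-6, 9] gives b = [2, -3]; then c[k] = T[0,0,k] / (a[0]·b[0]) = [-6, -2, -6] / 2 = [-3, -1, -3].
Expanding [1, 2] ∘ [2, -3] ∘ [-3, -1, -3] reproduces all 12 entries of T, so T = [1, 2] ∘ [2, -3] ∘ [-3, -1, -3] and rank(T) ≤ 1.
Equivalently every frontal slice T[:,:,k] is c[k] times the rank-1 matrix [1, 2] ∘ [2, -3]. So T has rank 1 (it is nonzero).

Yes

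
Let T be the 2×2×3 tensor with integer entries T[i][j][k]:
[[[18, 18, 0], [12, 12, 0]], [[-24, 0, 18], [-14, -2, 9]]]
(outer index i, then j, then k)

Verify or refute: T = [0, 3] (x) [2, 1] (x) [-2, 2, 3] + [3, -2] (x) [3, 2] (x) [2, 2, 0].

Yes

Reconstruct entrywise from the claimed factors. For example, T[1,0,0] = -24 and Σₗ aₗ[1]bₗ[0]cₗ[0] = (3)·(2)·(-2) + (-2)·(3)·(2) = -24; checking all 12 entries, every one matches. The claim holds.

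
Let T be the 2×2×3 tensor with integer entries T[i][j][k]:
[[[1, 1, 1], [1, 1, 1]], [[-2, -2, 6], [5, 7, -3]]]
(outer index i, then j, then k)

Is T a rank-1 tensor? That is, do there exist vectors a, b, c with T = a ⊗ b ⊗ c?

No

The mode-3 unfolding of T (rows indexed by k, columns by (i,j) = (0,0), (0,1), (1,0), (1,1)) is [[1, 1, -2, 5], [1, 1, -2, 7], [1, 1, 6, -3]].
There the 3×3 minor on rows k ∈ {0, 1, 2}, columns (i,j) ∈ {(0,0), (1,0), (1,1)} is det [[1, -2, 5], [1, -2, 7], [1, 6, -3]] = -16 ≠ 0, so this unfolding has rank ≥ 3; CP rank is at least every unfolding rank, so rank(T) ≥ 3.
In particular rank(T) ≥ 3 > 1, so T is not rank-1.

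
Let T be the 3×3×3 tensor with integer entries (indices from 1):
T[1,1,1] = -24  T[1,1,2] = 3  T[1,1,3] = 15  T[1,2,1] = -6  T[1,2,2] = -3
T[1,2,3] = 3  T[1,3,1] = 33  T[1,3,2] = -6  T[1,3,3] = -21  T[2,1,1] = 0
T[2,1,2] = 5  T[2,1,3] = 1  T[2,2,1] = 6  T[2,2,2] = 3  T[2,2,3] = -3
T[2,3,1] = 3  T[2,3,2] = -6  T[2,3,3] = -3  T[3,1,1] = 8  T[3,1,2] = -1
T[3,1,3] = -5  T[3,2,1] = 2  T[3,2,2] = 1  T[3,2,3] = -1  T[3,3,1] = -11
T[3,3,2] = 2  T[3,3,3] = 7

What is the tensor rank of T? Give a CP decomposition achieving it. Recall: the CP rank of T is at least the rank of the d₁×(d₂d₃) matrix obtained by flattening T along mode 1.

rank(T) = 2

Lower bound: the mode-3 unfolding of T (rows indexed by k, columns by (i,j) = (1,1), (1,2), (1,3), (2,1), (2,2), (2,3), (3,1), (3,2), (3,3)) is [[-24, -6, 33, 0, 6, 3, 8, 2, -11], [3, -3, -6, 5, 3, -6, -1, 1, 2], [15, 3, -21, 1, -3, -3, -5, -1, 7]].
There the 2×2 minor on rows k ∈ {1, 2}, columns (i,j) ∈ {(1,1), (1,2)} is det [[-24, -6], [3, -3]] = 90 ≠ 0, so this unfolding has rank ≥ 2; CP rank is at least every unfolding rank, so rank(T) ≥ 2. (Flattening ranks never certify an upper bound on CP rank; for that we must actually write T with 2 rank-1 terms.)
Upper bound — finding two terms. Write S_k = T[:,:,k] for the frontal slices: S₁ = [[-24, -6, 33], [0, 6, 3], [8, 2, -11]], S₂ = [[3, -3, -6], [5, 3, -6], [-1, 1, 2]], S₃ = [[15, 3, -21], [1, -3, -3], [-5, -1, 7]].
If T = a₁ ⊗ b₁ ⊗ c₁ + a₂ ⊗ b₂ ⊗ c₂ then each S_k = c₁[k]·a₁b₁ᵀ + c₂[k]·a₂b₂ᵀ. S₁ and S₂ are linearly independent, so a₁b₁ᵀ and a₂b₂ᵀ must span the same plane of matrices: they are the rank-1 matrices of the form x·S₁ + y·S₂.
The 2×2 minor of x·S₁ + y·S₂ on rows {1,2}, columns {1,2} is −144·x² − 24·xy + 24·y² = (-24)·(3·x − y)(2·x + y), vanishing at (x:y) = (1:3) and (1:-2).
M₁ = S₁ + 3·S₂ = [[-15, -15, 15], [15, 15, -15], [5, 5, -5]] = (-5)·[3, -3, -1][1, 1, -1]ᵀ and M₂ = S₁ − 2·S₂ = [[-30, 0, 45], [-10, 0, 15], [10, 0, -15]] = (-5)·[3, 1, -1][2, 0, -3]ᵀ, so take a₁ = [3, -3, -1], b₁ = [1, 1, -1], a₂ = [3, 1, -1], b₂ = [2, 0, -3].
Each slice is an integer combination of E₁ = a₁b₁ᵀ and E₂ = a₂b₂ᵀ: S₁ = −2·E₁ − 3·E₂, S₂ = −E₁ + E₂, S₃ = E₁ + 2·E₂; reading off coefficients, c₁ = [-2, -1, 1] and c₂ = [-3, 1, 2].
Hence T = [3, -3, -1] ⊗ [1, 1, -1] ⊗ [-2, -1, 1] + [3, 1, -1] ⊗ [2, 0, -3] ⊗ [-3, 1, 2], so rank(T) ≤ 2.
These bounds meet, so rank(T) = 2.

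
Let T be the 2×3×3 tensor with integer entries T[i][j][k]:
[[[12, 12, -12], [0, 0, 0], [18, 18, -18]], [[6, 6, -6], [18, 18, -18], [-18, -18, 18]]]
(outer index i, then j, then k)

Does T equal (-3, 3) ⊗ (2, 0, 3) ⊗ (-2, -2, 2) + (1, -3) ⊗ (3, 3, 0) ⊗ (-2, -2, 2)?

No

Reconstruct entry (0,0,0) from the claimed factors: Σₗ aₗ[0]bₗ[0]cₗ[0] = (-3)·(2)·(-2) + (1)·(3)·(-2) = 6, but T[0,0,0] = 12. The claim is false.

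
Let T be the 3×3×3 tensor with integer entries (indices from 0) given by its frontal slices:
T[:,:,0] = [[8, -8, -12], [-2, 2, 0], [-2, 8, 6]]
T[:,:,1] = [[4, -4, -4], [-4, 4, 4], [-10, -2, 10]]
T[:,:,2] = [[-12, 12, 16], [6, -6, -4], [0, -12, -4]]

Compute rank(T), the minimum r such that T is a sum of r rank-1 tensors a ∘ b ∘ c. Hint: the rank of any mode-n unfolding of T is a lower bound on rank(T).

Lower bound: the mode-1 unfolding of T (rows indexed by i, columns by (j,k) = (0,0), (0,1), (0,2), (1,0), (1,1), (1,2), (2,0), (2,1), (2,2)) is [[8, 4, -12, -8, -4, 12, -12, -4, 16], [-2, -4, 6, 2, 4, -6, 0, 4, -4], [-2, -10, 0, 8, -2, -12, 6, 10, -4]].
There the 3×3 minor on rows i ∈ {0, 1, 2}, columns (j,k) ∈ {(0,0), (0,1), (0,2)} is det [[8, 4, -12], [-2, -4, 6], [-2, -10, 0]] = 288 ≠ 0, so this unfolding has rank ≥ 3; CP rank is at least every unfolding rank, so rank(T) ≥ 3. (Flattening ranks never certify an upper bound on CP rank; for that we must actually write T with 3 rank-1 terms.)
Upper bound: T is a sum of 3 rank-1 terms, T = [0, 0, 1] ∘ [2, 1, -2] ∘ [2, -4, -4] + [2, -2, -1] ∘ [1, -1, -1] ∘ [2, 2, -4] + [2, 1, -2] ∘ [1, -1, -2] ∘ [2, 0, -2] (one valid choice — decompositions are not unique — normalised so each a, b is primitive with positive first nonzero entry; check it by expanding all entries), so rank(T) ≤ 3.
These bounds meet, so rank(T) = 3.
Check entry T[0,1,0] = -8: (0)·(1)·(2) + (2)·(-1)·(2) + (2)·(-1)·(2) = -8.

3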